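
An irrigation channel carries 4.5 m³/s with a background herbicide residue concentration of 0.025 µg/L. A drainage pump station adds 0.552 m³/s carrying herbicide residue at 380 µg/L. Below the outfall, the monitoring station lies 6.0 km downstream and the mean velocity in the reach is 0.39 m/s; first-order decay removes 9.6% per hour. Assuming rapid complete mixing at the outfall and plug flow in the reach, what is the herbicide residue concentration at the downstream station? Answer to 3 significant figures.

Conservation of mass: C = (4.500·0.02500 + 0.5520·380.0) / 5.052 = 209.9/5.052 = 41.54 µg/L.
Travel time t = 6.0·1000 / 0.39 = 15380 s = 4.274 h.
9.6%/h lost → k = −ln(1 − 0.096) = 0.1009 h⁻¹.
First-order decay: C = 41.54·exp(−k·t) = 41.54·0.6497 = 26.99 µg/L.

27.0 µg/L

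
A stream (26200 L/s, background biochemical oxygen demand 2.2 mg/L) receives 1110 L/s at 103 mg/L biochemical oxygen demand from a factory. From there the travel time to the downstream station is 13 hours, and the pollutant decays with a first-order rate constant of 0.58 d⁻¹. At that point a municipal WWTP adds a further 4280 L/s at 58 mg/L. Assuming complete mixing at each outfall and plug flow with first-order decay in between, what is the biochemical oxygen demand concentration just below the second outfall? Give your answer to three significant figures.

11.8 mg/L

Mass balance: C = (26200·2.200 + 1110·103.0) / 27310 = 172000/27310 = 6.297 mg/L; combined flow 27310 L/s.
Applying C = C₀e^(−kt): 6.297 × 0.7304 = 4.599 mg/L.
At the second outfall, C = (27310·4.599 + 4280·58.00) / (27310 + 4280) = 11.83 mg/L.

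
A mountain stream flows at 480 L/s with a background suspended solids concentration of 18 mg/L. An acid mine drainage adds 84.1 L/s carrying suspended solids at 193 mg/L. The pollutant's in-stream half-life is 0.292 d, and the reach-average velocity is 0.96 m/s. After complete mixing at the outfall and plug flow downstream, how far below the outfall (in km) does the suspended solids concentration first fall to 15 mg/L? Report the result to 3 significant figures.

37.7 km

Flow-weighted average: C = (480.0·18.00 + 84.10·193.0) / 564.1 = 24870/564.1 = 44.09 mg/L.
Half-life 0.292 d → k = ln 2 / 0.292 = 2.374 d⁻¹.
Set 44.09·exp(−k·t) = 15 → t = ln(44.09/15)/k = 39240 s = 10.90 h.
Distance = v·t = 0.96·39240 = 37670 m = 37.67 km.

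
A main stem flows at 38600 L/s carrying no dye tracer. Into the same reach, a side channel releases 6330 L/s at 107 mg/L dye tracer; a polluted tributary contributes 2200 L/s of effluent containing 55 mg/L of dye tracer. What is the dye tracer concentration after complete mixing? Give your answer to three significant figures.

16.9 mg/L

After mixing, C = (38600·0 + 6330·107.0 + 2200·55.00) / 47130 = 798300/47130 = 16.94 mg/L.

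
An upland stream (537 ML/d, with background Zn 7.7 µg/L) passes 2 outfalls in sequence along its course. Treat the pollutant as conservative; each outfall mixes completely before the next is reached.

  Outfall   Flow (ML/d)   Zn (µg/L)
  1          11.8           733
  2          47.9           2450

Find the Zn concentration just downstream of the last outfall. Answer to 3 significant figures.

218 µg/L

After outfall 1: Q = 537.0 + 11.80 = 548.8 ML/d; C = (537.0·7.700 + 11.80·733.0)/548.8 = 23.30 µg/L.
After outfall 2: Q = 548.8 + 47.90 = 596.7 ML/d; C = (548.8·23.30 + 47.90·2450)/596.7 = 218.1 µg/L.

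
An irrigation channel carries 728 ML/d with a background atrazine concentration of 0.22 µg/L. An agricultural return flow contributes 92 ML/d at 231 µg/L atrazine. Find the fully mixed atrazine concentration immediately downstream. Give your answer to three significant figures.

Mixed concentration C = ΣQC/ΣQ = (728.0·0.2200 + 92.00·231.0) / 820.0 = 21410/820.0 = 26.11 µg/L.

26.1 µg/L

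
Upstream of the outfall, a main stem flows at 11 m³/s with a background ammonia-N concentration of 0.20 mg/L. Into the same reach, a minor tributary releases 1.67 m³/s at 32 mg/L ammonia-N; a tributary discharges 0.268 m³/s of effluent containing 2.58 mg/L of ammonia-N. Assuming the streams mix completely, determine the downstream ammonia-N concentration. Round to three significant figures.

4.35 mg/L

Mass balance: C = (11.00·0.2000 + 1.670·32.00 + 0.2680·2.580) / 12.94 = 56.33/12.94 = 4.354 mg/L.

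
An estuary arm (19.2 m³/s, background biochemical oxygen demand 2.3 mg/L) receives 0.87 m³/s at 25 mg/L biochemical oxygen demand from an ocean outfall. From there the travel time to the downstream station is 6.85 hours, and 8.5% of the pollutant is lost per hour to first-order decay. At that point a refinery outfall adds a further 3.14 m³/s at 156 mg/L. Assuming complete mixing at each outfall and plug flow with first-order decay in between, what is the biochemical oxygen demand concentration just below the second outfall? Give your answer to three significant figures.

Conservation of mass: C = (19.20·2.300 + 0.8700·25.00) / 20.07 = 65.91/20.07 = 3.284 mg/L; combined flow 20.07 m³/s.
8.5%/h lost → k = −ln(1 − 0.085) = 0.08883 h⁻¹.
Applying C = C₀e^(−kt): 3.284 × 0.5442 = 1.787 mg/L.
At the second outfall, C = (20.07·1.787 + 3.140·156.0) / (20.07 + 3.140) = 22.65 mg/L.

22.6 mg/L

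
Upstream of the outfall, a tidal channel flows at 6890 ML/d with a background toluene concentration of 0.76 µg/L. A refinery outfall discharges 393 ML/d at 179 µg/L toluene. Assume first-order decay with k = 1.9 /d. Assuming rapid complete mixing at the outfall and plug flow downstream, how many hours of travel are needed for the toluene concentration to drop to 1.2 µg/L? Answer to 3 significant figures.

Mass balance: C = (6890·0.7600 + 393.0·179.0) / 7283 = 75580/7283 = 10.38 µg/L.
10.38·exp(−k·t) = 1.2 → t = ln(10.38/1.2)/k = 98100 s = 27.25 h.

27.3 h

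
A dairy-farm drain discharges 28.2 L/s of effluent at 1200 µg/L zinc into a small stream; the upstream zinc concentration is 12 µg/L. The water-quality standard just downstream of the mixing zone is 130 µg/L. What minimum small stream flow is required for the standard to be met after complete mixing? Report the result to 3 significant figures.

256 L/s

Set C_mix = 130: (Q·12.00 + 28.20·1200) / (Q + 28.20) = 130
→ Q = 28.20·(1200 − 130)/(130 − 12.00) = 255.7 L/s.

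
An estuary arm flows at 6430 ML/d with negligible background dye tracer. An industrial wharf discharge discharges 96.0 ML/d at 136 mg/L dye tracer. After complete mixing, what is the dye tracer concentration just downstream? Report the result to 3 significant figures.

Mixed concentration C = ΣQC/ΣQ = (6430·0 + 96.00·136.0) / 6526 = 13060/6526 = 2.001 mg/L.

2.00 mg/L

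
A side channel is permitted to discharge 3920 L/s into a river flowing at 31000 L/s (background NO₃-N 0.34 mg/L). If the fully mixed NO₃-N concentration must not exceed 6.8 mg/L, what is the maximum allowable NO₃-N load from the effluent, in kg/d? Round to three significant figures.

19600 kg/d

Mass balance at the limit: 31000·0.3400 + 3920·Cₑ = 34920·6.8 → Cₑ = 57.89 mg/L.
3920 L/s = 3.920 m³/s. Load = 3.920 m³/s × 57.89 g/m³ × 86 400 s/d = 19610 kg/d.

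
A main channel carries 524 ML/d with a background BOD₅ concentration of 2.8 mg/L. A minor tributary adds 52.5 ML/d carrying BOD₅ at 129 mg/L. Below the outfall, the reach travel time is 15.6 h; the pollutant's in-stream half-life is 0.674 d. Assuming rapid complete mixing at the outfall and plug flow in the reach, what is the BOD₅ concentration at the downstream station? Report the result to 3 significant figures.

Flow-weighted average: C = (524.0·2.800 + 52.50·129.0) / 576.5 = 8240/576.5 = 14.29 mg/L.
Half-life 0.674 d → k = ln 2 / 0.674 = 1.028 d⁻¹.
After decay, C = 14.29 × e^(−kt) = 14.29 × 0.5125 = 7.325 mg/L.

7.32 mg/L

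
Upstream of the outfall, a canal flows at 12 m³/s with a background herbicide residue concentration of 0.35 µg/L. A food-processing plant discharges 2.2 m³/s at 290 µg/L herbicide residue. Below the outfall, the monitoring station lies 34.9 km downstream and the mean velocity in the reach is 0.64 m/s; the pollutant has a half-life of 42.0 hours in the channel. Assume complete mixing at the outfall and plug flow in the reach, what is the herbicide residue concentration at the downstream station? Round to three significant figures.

35.2 µg/L

Mixed concentration C = ΣQC/ΣQ = (12.00·0.3500 + 2.200·290.0) / 14.20 = 642.2/14.20 = 45.23 µg/L.
Travel time t = 34.9·1000 / 0.64 = 54530 s = 15.15 h.
Half-life 42.0 h → k = ln 2 / 42.0 = 0.01650 h⁻¹ = 0.3961 d⁻¹.
After decay, C = 45.23 × e^(−kt) = 45.23 × 0.7788 = 35.22 µg/L.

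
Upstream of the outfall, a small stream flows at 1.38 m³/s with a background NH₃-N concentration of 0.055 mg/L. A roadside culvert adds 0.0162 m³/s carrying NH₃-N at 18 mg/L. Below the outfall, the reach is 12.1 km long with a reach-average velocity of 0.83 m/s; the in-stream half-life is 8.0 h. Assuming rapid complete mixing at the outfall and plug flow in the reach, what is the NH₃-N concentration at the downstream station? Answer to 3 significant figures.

Flow-weighted average: C = (1.380·0.05500 + 0.01620·18.00) / 1.396 = 0.3675/1.396 = 0.2632 mg/L.
Travel time t = 12.1·1000 / 0.83 = 14580 s = 4.050 h.
Half-life 8.0 h → k = ln 2 / 8.0 = 0.08664 h⁻¹ = 2.079 d⁻¹.
First-order decay: C = 0.2632·exp(−k·t) = 0.2632·0.7041 = 0.1853 mg/L.

0.185 mg/L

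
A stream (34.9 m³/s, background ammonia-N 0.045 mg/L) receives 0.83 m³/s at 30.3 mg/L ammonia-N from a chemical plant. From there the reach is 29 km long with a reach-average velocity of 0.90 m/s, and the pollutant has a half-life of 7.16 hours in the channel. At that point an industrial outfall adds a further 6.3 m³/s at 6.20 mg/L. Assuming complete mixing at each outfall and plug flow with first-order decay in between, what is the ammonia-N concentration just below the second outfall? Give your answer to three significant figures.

1.20 mg/L

Mass balance: C = (34.90·0.04500 + 0.8300·30.30) / 35.73 = 26.72/35.73 = 0.7478 mg/L; combined flow 35.73 m³/s.
Travel time t = 29·1000 / 0.90 = 32220 s = 8.951 h.
Half-life 7.16 h → k = ln 2 / 7.16 = 0.09681 h⁻¹ = 2.323 d⁻¹.
Decay over the reach: 0.7478·exp(−kt) = 0.7478·0.4204 = 0.3144 mg/L.
Second outfall: C = (35.73·0.3144 + 6.300·6.200)/42.03 = 1.197 mg/L.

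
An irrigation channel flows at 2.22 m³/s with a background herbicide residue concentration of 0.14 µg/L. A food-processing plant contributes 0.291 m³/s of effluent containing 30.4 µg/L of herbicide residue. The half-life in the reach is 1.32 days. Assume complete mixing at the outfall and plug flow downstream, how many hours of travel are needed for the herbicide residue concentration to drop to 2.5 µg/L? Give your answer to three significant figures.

17.3 h

Conservation of mass: C = (2.220·0.1400 + 0.2910·30.40) / 2.511 = 9.157/2.511 = 3.647 µg/L.
Half-life 1.32 d → k = ln 2 / 1.32 = 0.5251 d⁻¹.
3.647·exp(−k·t) = 2.5 → t = ln(3.647/2.5)/k = 62120 s = 17.26 h.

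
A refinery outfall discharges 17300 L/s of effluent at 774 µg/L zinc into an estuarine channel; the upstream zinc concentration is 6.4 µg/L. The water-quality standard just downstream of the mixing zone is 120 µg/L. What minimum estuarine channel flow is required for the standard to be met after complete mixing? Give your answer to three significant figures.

99600 L/s

Set C_mix = 120: (Q·6.400 + 17300·774.0) / (Q + 17300) = 120
→ Q = 17300·(774.0 − 120)/(120 − 6.400) = 99600 L/s.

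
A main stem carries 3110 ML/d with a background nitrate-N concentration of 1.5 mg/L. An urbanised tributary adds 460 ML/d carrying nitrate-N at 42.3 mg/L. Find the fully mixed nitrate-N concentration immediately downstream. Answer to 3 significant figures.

Mass balance: C = (3110·1.500 + 460.0·42.30) / 3570 = 24120/3570 = 6.757 mg/L.

6.76 mg/L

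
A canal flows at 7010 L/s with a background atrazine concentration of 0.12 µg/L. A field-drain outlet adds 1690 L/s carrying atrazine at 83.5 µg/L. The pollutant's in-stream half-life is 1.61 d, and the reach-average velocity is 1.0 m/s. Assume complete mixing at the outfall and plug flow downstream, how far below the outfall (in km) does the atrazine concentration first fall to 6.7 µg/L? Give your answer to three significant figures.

179 km

Flow-weighted average: C = (7010·0.1200 + 1690·83.50) / 8700 = 142000/8700 = 16.32 µg/L.
Half-life 1.61 d → k = ln 2 / 1.61 = 0.4305 d⁻¹.
Set 16.32·exp(−k·t) = 6.7 → t = ln(16.32/6.7)/k = 178600 s = 49.62 h.
Distance = v·t = 1.0·178600 = 178600 m = 178.6 km.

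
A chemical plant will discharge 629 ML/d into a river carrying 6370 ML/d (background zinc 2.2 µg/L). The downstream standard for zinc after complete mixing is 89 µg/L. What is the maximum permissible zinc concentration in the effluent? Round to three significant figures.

At the limit, (Qr·Cr + Qe·Cₑ)/(Qr + Qe) = 89:
Cₑ = (6999·89 − 6370·2.200) / 629.0 = 968.0 µg/L.

968 µg/L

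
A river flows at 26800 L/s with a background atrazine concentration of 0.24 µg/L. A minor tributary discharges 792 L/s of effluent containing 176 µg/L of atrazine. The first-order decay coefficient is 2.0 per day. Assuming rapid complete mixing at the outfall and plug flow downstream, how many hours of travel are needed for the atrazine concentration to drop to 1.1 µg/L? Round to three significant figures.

18.8 h

Mixed concentration C = ΣQC/ΣQ = (26800·0.2400 + 792.0·176.0) / 27590 = 145800/27590 = 5.285 µg/L.
5.285·exp(−k·t) = 1.1 → t = ln(5.285/1.1)/k = 67810 s = 18.83 h.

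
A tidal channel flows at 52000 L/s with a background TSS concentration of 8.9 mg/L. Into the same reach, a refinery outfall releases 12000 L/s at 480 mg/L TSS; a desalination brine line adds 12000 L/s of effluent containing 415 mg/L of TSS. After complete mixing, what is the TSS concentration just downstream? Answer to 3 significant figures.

Mass balance: C = (52000·8.900 + 12000·480.0 + 12000·415.0) / 76000 = 11200000/76000 = 147.4 mg/L.

147 mg/L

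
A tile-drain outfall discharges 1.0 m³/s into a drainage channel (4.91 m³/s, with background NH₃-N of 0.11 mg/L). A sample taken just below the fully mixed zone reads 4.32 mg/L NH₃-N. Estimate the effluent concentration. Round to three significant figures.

25.0 mg/L

Mass balance: 4.910·0.1100 + 1.000·Cₑ = 5.910·4.320
→ Cₑ = (5.910·4.320 − 4.910·0.1100) / 1.000 = 24.99 mg/L.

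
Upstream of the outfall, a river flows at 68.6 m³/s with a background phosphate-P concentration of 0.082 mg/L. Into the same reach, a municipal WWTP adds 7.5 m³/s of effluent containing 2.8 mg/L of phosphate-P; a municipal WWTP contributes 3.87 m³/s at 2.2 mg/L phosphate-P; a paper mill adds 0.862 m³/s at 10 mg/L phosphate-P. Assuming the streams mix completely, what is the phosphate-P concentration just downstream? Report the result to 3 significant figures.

Conservation of mass: C = (68.60·0.08200 + 7.500·2.800 + 3.870·2.200 + 0.8620·10.00) / 80.83 = 43.76/80.83 = 0.5414 mg/L.

0.541 mg/L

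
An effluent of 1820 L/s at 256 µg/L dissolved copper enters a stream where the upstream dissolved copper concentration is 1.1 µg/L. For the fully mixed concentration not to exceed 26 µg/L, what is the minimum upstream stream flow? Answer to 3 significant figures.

16800 L/s

Set C_mix = 26: (Q·1.100 + 1820·256.0) / (Q + 1820) = 26
→ Q = 1820·(256.0 − 26)/(26 − 1.100) = 16810 L/s.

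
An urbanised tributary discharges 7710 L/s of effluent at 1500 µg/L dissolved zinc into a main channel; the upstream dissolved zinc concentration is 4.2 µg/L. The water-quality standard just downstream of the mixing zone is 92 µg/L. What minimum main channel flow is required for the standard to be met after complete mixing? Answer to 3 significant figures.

Set C_mix = 92: (Q·4.200 + 7710·1500) / (Q + 7710) = 92
→ Q = 7710·(1500 − 92)/(92 − 4.200) = 123600 L/s.

124000 L/s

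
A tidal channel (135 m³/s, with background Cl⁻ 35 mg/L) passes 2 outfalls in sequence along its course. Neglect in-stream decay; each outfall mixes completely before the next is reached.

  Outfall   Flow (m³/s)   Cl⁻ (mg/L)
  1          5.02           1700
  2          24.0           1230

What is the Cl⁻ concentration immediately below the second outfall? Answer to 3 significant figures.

Below outfall 1: Q → 140.0 m³/s, C = (135.0·35.00 + 5.020·1700)/140.0 = 94.69 mg/L.
Below outfall 2: Q → 164.0 m³/s, C = (140.0·94.69 + 24.00·1230)/164.0 = 260.8 mg/L.

261 mg/L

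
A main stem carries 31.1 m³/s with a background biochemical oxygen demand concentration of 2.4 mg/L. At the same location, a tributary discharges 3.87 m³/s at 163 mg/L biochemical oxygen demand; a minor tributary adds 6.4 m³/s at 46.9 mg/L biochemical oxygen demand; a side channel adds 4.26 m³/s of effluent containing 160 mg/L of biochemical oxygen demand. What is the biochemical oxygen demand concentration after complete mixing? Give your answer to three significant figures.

After mixing, C = (31.10·2.400 + 3.870·163.0 + 6.400·46.90 + 4.260·160.0) / 45.63 = 1687/45.63 = 36.98 mg/L.

37.0 mg/L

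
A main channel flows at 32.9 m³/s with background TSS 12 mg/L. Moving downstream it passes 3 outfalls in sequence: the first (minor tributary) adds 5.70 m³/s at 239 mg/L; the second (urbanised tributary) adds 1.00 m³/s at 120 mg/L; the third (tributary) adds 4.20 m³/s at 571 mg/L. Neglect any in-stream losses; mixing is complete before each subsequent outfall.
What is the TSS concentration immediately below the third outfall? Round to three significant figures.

Outfall 1: combined Q = 38.60 m³/s; C = (32.90·12.00 + 5.700·239.0)/38.60 = 45.52 mg/L.
Outfall 2: combined Q = 39.60 m³/s; C = (38.60·45.52 + 1.000·120.0)/39.60 = 47.40 mg/L.
Outfall 3: combined Q = 43.80 m³/s; C = (39.60·47.40 + 4.200·571.0)/43.80 = 97.61 mg/L.

97.6 mg/L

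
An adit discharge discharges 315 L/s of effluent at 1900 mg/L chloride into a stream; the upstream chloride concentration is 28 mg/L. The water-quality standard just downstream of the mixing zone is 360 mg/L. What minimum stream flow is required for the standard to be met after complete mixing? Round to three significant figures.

Set C_mix = 360: (Q·28.00 + 315.0·1900) / (Q + 315.0) = 360
→ Q = 315.0·(1900 − 360)/(360 − 28.00) = 1461 L/s.

1460 L/s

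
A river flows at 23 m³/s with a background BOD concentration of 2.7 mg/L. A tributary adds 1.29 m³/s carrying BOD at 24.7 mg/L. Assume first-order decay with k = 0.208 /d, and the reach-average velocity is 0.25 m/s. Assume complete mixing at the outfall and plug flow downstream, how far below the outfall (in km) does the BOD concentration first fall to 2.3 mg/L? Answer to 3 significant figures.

Conservation of mass: C = (23.00·2.700 + 1.290·24.70) / 24.29 = 93.96/24.29 = 3.868 mg/L.
Set 3.868·exp(−k·t) = 2.3 → t = ln(3.868/2.3)/k = 216000 s = 59.99 h.
Distance = v·t = 0.25·216000 = 53990 m = 53.99 km.

54.0 km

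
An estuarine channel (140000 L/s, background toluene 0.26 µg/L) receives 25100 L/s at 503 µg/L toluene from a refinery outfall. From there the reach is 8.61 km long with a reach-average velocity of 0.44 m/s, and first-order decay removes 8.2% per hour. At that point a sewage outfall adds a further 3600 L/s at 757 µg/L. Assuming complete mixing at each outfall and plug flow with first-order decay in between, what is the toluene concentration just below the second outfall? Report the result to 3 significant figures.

Mixed concentration C = ΣQC/ΣQ = (140000·0.2600 + 25100·503.0) / 165100 = 12660000/165100 = 76.69 µg/L; combined flow 165100 L/s.
Travel time t = 8.61·1000 / 0.44 = 19570 s = 5.436 h.
8.2%/h lost → k = −ln(1 − 0.082) = 0.08556 h⁻¹.
First-order decay: C = 76.69·exp(−k·t) = 76.69·0.6281 = 48.17 µg/L.
Second outfall: C = (165100·48.17 + 3600·757.0)/168700 = 63.30 µg/L.

63.3 µg/L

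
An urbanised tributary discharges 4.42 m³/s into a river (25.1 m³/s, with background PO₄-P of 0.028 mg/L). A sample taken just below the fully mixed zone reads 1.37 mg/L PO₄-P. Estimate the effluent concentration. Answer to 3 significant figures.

8.99 mg/L

Mass balance: 25.10·0.02800 + 4.420·Cₑ = 29.52·1.370
→ Cₑ = (29.52·1.370 − 25.10·0.02800) / 4.420 = 8.991 mg/L.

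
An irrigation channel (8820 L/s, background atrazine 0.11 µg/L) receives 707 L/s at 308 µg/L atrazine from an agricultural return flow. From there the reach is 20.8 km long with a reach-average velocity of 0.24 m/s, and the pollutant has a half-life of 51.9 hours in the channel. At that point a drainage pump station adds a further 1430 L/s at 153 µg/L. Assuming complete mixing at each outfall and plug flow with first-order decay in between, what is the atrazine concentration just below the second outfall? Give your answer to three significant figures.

34.4 µg/L

Mass balance: C = (8820·0.1100 + 707.0·308.0) / 9527 = 218700/9527 = 22.96 µg/L; combined flow 9527 L/s.
Travel time t = 20.8·1000 / 0.24 = 86670 s = 24.07 h.
Half-life 51.9 h → k = ln 2 / 51.9 = 0.01336 h⁻¹ = 0.3205 d⁻¹.
Decay over the reach: 22.96·exp(−kt) = 22.96·0.7250 = 16.65 µg/L.
At the second outfall, C = (9527·16.65 + 1430·153.0) / (9527 + 1430) = 34.44 µg/L.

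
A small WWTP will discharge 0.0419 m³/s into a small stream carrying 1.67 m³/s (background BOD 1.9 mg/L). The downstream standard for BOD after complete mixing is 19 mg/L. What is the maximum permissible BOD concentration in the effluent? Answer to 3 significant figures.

701 mg/L

At the limit, (Qr·Cr + Qe·Cₑ)/(Qr + Qe) = 19:
Cₑ = (1.712·19 − 1.670·1.900) / 0.04190 = 700.6 mg/L.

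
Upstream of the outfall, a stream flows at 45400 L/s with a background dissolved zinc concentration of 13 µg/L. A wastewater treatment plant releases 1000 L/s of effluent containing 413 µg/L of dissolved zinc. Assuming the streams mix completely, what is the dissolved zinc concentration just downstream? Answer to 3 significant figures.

21.6 µg/L

Flow-weighted average: C = (45400·13.00 + 1000·413.0) / 46400 = 1003000/46400 = 21.62 µg/L.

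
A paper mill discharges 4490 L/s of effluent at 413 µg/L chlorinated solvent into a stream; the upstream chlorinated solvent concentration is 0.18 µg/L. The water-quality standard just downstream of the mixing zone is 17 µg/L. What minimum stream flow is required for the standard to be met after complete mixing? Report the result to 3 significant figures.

Set C_mix = 17: (Q·0.1800 + 4490·413.0) / (Q + 4490) = 17
→ Q = 4490·(413.0 − 17)/(17 − 0.1800) = 105700 L/s.

106000 L/s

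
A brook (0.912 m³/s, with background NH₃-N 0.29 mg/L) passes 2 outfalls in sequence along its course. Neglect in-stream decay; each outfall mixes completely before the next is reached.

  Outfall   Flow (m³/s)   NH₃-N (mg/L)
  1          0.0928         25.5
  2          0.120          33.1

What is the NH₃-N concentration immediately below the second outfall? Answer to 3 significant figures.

Outfall 1: combined Q = 1.005 m³/s; C = (0.9120·0.2900 + 0.09280·25.50)/1.005 = 2.618 mg/L.
Outfall 2: combined Q = 1.125 m³/s; C = (1.005·2.618 + 0.1200·33.10)/1.125 = 5.870 mg/L.

5.87 mg/L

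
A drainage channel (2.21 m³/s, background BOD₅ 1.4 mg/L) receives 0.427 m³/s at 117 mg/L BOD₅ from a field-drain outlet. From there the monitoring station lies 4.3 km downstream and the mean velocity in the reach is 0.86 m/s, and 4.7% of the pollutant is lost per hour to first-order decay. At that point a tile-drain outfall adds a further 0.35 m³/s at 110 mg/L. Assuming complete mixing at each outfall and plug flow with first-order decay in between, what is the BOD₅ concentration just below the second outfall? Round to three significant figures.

29.5 mg/L

Conservation of mass: C = (2.210·1.400 + 0.4270·117.0) / 2.637 = 53.05/2.637 = 20.12 mg/L; combined flow 2.637 m³/s.
Travel time t = 4.3·1000 / 0.86 = 5000 s = 1.389 h.
4.7%/h lost → k = −ln(1 − 0.047) = 0.04814 h⁻¹.
First-order decay: C = 20.12·exp(−k·t) = 20.12·0.9353 = 18.82 mg/L.
Second outfall: C = (2.637·18.82 + 0.3500·110.0)/2.987 = 29.50 mg/L.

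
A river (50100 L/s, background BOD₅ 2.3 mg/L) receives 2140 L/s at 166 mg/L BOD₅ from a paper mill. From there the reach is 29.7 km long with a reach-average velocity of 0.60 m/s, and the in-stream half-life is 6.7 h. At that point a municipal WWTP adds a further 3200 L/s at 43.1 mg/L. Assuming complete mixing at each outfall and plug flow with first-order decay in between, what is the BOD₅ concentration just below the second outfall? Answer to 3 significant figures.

4.53 mg/L

Mass balance: C = (50100·2.300 + 2140·166.0) / 52240 = 470500/52240 = 9.006 mg/L; combined flow 52240 L/s.
Travel time t = 29.7·1000 / 0.60 = 49500 s = 13.75 h.
Half-life 6.7 h → k = ln 2 / 6.7 = 0.1035 h⁻¹ = 2.483 d⁻¹.
After decay, C = 9.006 × e^(−kt) = 9.006 × 0.2411 = 2.171 mg/L.
At the second outfall, C = (52240·2.171 + 3200·43.10) / (52240 + 3200) = 4.534 mg/L.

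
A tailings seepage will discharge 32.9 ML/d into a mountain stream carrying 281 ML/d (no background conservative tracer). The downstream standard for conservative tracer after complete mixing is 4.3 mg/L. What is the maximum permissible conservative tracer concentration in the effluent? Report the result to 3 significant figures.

41.0 mg/L

At the limit, (Qr·Cr + Qe·Cₑ)/(Qr + Qe) = 4.3:
Cₑ = (313.9·4.3 − 281.0·0) / 32.90 = 41.03 mg/L.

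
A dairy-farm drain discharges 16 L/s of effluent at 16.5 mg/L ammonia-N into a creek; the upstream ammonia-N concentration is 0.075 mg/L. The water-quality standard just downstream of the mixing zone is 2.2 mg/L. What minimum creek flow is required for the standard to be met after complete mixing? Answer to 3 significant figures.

Set C_mix = 2.2: (Q·0.07500 + 16.00·16.50) / (Q + 16.00) = 2.2
→ Q = 16.00·(16.50 − 2.2)/(2.2 − 0.07500) = 107.7 L/s.

108 L/s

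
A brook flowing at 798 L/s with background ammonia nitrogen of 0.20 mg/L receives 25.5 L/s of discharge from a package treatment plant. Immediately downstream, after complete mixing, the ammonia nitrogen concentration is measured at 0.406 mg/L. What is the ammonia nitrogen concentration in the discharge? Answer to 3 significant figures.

6.85 mg/L

Mass balance: 798.0·0.2000 + 25.50·Cₑ = 823.5·0.4060
→ Cₑ = (823.5·0.4060 − 798.0·0.2000) / 25.50 = 6.853 mg/L.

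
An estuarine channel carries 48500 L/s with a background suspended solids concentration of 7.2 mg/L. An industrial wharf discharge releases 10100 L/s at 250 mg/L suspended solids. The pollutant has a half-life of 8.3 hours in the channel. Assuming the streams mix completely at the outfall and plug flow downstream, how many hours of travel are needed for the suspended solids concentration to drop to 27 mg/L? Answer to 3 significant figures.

7.15 h

Flow-weighted average: C = (48500·7.200 + 10100·250.0) / 58600 = 2874000/58600 = 49.05 mg/L.
Half-life 8.3 h → k = ln 2 / 8.3 = 0.08351 h⁻¹ = 2.004 d⁻¹.
49.05·exp(−k·t) = 27 → t = ln(49.05/27)/k = 25730 s = 7.148 h.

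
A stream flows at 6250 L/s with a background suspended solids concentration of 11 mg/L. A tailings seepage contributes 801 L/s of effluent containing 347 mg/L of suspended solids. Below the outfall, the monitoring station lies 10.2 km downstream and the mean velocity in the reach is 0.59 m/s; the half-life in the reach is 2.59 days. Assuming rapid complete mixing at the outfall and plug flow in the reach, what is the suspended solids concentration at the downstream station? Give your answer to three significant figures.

46.6 mg/L

Flow-weighted average: C = (6250·11.00 + 801.0·347.0) / 7051 = 346700/7051 = 49.17 mg/L.
Travel time t = 10.2·1000 / 0.59 = 17290 s = 4.802 h.
Half-life 2.59 d → k = ln 2 / 2.59 = 0.2676 d⁻¹.
Decay over the reach: 49.17·exp(−kt) = 49.17·0.9479 = 46.61 mg/L.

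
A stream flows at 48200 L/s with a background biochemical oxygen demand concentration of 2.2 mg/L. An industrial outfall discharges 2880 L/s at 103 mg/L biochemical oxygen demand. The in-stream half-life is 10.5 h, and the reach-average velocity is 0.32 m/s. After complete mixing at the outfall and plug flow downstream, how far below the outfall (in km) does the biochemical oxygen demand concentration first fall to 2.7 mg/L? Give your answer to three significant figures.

18.7 km

Flow-weighted average: C = (48200·2.200 + 2880·103.0) / 51080 = 402700/51080 = 7.883 mg/L.
Half-life 10.5 h → k = ln 2 / 10.5 = 0.06601 h⁻¹ = 1.584 d⁻¹.
Set 7.883·exp(−k·t) = 2.7 → t = ln(7.883/2.7)/k = 58430 s = 16.23 h.
Distance = v·t = 0.32·58430 = 18700 m = 18.70 km.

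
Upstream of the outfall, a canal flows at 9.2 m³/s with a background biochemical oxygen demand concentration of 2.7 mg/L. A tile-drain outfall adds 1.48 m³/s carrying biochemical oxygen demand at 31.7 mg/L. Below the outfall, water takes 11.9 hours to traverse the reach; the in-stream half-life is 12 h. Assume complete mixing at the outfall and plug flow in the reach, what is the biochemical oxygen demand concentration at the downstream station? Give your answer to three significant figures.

Flow-weighted average: C = (9.200·2.700 + 1.480·31.70) / 10.68 = 71.76/10.68 = 6.719 mg/L.
Half-life 12 h → k = ln 2 / 12 = 0.05776 h⁻¹ = 1.386 d⁻¹.
Decay over the reach: 6.719·exp(−kt) = 6.719·0.5029 = 3.379 mg/L.

3.38 mg/L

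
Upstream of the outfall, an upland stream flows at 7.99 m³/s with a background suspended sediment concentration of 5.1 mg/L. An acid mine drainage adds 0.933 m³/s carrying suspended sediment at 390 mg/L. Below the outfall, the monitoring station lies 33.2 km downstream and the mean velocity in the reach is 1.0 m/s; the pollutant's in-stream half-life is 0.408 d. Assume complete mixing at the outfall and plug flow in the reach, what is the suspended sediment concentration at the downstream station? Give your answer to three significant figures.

23.6 mg/L

Flow-weighted average: C = (7.990·5.100 + 0.9330·390.0) / 8.923 = 404.6/8.923 = 45.35 mg/L.
Travel time t = 33.2·1000 / 1.0 = 33200 s = 9.222 h.
Half-life 0.408 d → k = ln 2 / 0.408 = 1.699 d⁻¹.
Decay over the reach: 45.35·exp(−kt) = 45.35·0.5206 = 23.61 mg/L.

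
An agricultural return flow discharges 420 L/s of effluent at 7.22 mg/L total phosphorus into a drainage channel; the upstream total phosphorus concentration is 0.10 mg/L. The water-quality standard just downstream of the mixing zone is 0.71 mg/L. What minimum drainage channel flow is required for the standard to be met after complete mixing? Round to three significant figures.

Set C_mix = 0.71: (Q·0.1000 + 420.0·7.220) / (Q + 420.0) = 0.71
→ Q = 420.0·(7.220 − 0.71)/(0.71 − 0.1000) = 4482 L/s.

4480 L/s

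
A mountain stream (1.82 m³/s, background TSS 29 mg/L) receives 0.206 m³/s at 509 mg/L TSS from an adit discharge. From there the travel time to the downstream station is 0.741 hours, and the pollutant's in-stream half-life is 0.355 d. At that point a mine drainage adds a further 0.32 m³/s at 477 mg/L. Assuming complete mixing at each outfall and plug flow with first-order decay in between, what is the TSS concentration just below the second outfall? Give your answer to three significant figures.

128 mg/L

Conservation of mass: C = (1.820·29.00 + 0.2060·509.0) / 2.026 = 157.6/2.026 = 77.81 mg/L; combined flow 2.026 m³/s.
Half-life 0.355 d → k = ln 2 / 0.355 = 1.953 d⁻¹.
Decay over the reach: 77.81·exp(−kt) = 77.81·0.9415 = 73.25 mg/L.
Second outfall: C = (2.026·73.25 + 0.3200·477.0)/2.346 = 128.3 mg/L.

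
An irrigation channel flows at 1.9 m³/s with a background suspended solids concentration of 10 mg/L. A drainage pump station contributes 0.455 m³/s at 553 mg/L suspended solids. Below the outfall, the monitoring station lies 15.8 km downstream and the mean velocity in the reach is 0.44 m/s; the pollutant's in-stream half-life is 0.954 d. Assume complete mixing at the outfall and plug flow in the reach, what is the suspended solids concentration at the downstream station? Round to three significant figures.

Mass balance: C = (1.900·10.00 + 0.4550·553.0) / 2.355 = 270.6/2.355 = 114.9 mg/L.
Travel time t = 15.8·1000 / 0.44 = 35910 s = 9.975 h.
Half-life 0.954 d → k = ln 2 / 0.954 = 0.7266 d⁻¹.
First-order decay: C = 114.9·exp(−k·t) = 114.9·0.7394 = 84.96 mg/L.

85.0 mg/L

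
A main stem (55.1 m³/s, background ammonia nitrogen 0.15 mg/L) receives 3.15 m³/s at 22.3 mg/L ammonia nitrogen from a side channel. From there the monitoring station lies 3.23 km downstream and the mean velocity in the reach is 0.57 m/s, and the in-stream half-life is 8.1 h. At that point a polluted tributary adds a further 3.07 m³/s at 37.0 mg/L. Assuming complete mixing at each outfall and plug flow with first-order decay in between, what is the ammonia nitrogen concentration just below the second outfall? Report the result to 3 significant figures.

Flow-weighted average: C = (55.10·0.1500 + 3.150·22.30) / 58.25 = 78.51/58.25 = 1.348 mg/L; combined flow 58.25 m³/s.
Travel time t = 3.23·1000 / 0.57 = 5667 s = 1.574 h.
Half-life 8.1 h → k = ln 2 / 8.1 = 0.08557 h⁻¹ = 2.054 d⁻¹.
Decay over the reach: 1.348·exp(−kt) = 1.348·0.8740 = 1.178 mg/L.
Second outfall: C = (58.25·1.178 + 3.070·37.00)/61.32 = 2.971 mg/L.

2.97 mg/L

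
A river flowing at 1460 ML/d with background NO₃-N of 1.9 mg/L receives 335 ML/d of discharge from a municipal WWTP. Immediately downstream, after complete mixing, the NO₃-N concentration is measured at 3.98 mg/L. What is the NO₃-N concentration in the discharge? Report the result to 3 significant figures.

13.0 mg/L

Mass balance: 1460·1.900 + 335.0·Cₑ = 1795·3.980
→ Cₑ = (1795·3.980 − 1460·1.900) / 335.0 = 13.05 mg/L.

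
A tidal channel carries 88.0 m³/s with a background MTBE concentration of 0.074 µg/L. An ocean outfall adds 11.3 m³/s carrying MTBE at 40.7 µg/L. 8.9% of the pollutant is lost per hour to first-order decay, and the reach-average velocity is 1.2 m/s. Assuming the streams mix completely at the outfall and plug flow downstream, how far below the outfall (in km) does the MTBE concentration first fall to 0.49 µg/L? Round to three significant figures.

After mixing, C = (88.00·0.07400 + 11.30·40.70) / 99.30 = 466.4/99.30 = 4.697 µg/L.
8.9%/h lost → k = −ln(1 − 0.089) = 0.09321 h⁻¹.
Set 4.697·exp(−k·t) = 0.49 → t = ln(4.697/0.49)/k = 87300 s = 24.25 h.
Distance = v·t = 1.2·87300 = 104800 m = 104.8 km.

105 km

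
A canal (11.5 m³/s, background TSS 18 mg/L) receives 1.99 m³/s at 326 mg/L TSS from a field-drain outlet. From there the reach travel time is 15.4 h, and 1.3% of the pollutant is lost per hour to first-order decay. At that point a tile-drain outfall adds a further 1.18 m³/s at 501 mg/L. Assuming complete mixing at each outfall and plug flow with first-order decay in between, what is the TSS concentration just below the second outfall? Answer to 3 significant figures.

Mass balance: C = (11.50·18.00 + 1.990·326.0) / 13.49 = 855.7/13.49 = 63.44 mg/L; combined flow 13.49 m³/s.
1.3%/h lost → k = −ln(1 − 0.013) = 0.01309 h⁻¹.
Decay over the reach: 63.44·exp(−kt) = 63.44·0.8175 = 51.86 mg/L.
At the second outfall, C = (13.49·51.86 + 1.180·501.0) / (13.49 + 1.180) = 87.99 mg/L.

88.0 mg/L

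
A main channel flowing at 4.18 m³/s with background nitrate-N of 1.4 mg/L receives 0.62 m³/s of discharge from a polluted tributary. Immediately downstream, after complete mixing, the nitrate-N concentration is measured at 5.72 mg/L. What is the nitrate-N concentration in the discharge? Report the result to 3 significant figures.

Mass balance: 4.180·1.400 + 0.6200·Cₑ = 4.800·5.720
→ Cₑ = (4.800·5.720 − 4.180·1.400) / 0.6200 = 34.85 mg/L.

34.8 mg/L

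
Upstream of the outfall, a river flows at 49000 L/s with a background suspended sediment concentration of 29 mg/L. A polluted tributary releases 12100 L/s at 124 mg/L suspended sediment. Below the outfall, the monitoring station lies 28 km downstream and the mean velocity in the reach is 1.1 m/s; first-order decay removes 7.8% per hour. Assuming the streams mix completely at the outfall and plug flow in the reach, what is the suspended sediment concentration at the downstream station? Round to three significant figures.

26.9 mg/L

Flow-weighted average: C = (49000·29.00 + 12100·124.0) / 61100 = 2921000/61100 = 47.81 mg/L.
Travel time t = 28·1000 / 1.1 = 25450 s = 7.071 h.
7.8%/h lost → k = −ln(1 − 0.078) = 0.08121 h⁻¹.
First-order decay: C = 47.81·exp(−k·t) = 47.81·0.5631 = 26.93 mg/L.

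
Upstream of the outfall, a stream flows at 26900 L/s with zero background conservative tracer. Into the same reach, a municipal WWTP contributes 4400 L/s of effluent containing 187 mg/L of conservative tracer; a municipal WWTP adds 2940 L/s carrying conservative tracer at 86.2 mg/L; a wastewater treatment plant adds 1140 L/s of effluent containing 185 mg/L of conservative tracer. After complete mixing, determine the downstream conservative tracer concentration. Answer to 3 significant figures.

36.4 mg/L

Mass balance: C = (26900·0 + 4400·187.0 + 2940·86.20 + 1140·185.0) / 35380 = 1287000/35380 = 36.38 mg/L.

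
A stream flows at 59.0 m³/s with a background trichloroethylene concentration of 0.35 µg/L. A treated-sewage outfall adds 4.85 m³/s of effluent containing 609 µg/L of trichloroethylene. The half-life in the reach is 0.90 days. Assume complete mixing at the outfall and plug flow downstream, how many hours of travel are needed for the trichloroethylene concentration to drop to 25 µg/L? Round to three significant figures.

Mass balance: C = (59.00·0.3500 + 4.850·609.0) / 63.85 = 2974/63.85 = 46.58 µg/L.
Half-life 0.90 d → k = ln 2 / 0.90 = 0.7702 d⁻¹.
46.58·exp(−k·t) = 25 → t = ln(46.58/25)/k = 69820 s = 19.39 h.

19.4 h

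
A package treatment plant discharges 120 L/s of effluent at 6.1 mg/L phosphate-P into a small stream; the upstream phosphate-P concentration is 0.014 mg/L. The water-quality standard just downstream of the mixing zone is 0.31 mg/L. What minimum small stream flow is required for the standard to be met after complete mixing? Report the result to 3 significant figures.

Set C_mix = 0.31: (Q·0.01400 + 120.0·6.100) / (Q + 120.0) = 0.31
→ Q = 120.0·(6.100 − 0.31)/(0.31 − 0.01400) = 2347 L/s.

2350 L/s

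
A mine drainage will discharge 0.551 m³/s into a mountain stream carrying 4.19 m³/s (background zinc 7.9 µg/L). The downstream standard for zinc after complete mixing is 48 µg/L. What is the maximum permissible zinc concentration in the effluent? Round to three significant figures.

At the limit, (Qr·Cr + Qe·Cₑ)/(Qr + Qe) = 48:
Cₑ = (4.741·48 − 4.190·7.900) / 0.5510 = 352.9 µg/L.

353 µg/L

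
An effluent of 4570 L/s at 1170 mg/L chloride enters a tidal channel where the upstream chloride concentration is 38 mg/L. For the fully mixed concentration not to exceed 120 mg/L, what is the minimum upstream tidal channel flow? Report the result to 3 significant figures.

Set C_mix = 120: (Q·38.00 + 4570·1170) / (Q + 4570) = 120
→ Q = 4570·(1170 − 120)/(120 − 38.00) = 58520 L/s.

58500 L/s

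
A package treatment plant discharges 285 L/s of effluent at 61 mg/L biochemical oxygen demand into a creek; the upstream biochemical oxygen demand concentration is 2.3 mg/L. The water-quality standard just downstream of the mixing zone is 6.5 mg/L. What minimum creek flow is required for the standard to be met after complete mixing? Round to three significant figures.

Set C_mix = 6.5: (Q·2.300 + 285.0·61.00) / (Q + 285.0) = 6.5
→ Q = 285.0·(61.00 − 6.5)/(6.5 − 2.300) = 3698 L/s.

3700 L/s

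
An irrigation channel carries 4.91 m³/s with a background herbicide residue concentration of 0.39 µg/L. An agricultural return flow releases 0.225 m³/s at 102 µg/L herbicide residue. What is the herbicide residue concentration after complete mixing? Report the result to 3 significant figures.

4.84 µg/L

Mixed concentration C = ΣQC/ΣQ = (4.910·0.3900 + 0.2250·102.0) / 5.135 = 24.86/5.135 = 4.842 µg/L.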